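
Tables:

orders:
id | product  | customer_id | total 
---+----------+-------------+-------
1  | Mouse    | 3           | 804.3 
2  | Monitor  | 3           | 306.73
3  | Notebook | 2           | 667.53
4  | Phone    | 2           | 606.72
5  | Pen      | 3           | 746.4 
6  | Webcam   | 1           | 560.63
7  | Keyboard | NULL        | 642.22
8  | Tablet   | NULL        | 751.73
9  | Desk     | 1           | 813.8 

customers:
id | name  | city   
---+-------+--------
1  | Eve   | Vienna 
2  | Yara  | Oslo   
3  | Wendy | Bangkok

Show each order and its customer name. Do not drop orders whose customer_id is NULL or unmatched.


LEFT JOIN keeps every row from orders (the left table); where customer_id has no match in customers, the customer columns become NULL. Walk through each order:
  - order 1 (Mouse): customer_id=3 -> matches Wendy
  - order 2 (Monitor): customer_id=3 -> matches Wendy
  - order 3 (Notebook): customer_id=2 -> matches Yara
  - order 4 (Phone): customer_id=2 -> matches Yara
  - order 5 (Pen): customer_id=3 -> matches Wendy
  - order 6 (Webcam): customer_id=1 -> matches Eve
  - order 7 (Keyboard): customer_id=NULL, no match -> kept with NULL
  - order 8 (Tablet): customer_id=NULL, no match -> kept with NULL
  - order 9 (Desk): customer_id=1 -> matches Eve
All 9 rows appear; 2 have NULL customer.

SQL:
SELECT a.product, b.name AS customer
FROM orders a
LEFT JOIN customers b ON a.customer_id = b.id

Result:
product  | customer
---------+---------
Mouse    | Wendy   
Monitor  | Wendy   
Notebook | Yara    
Phone    | Yara    
Pen      | Wendy   
Webcam   | Eve     
Keyboard | NULL    
Tablet   | NULL    
Desk     | Eve     


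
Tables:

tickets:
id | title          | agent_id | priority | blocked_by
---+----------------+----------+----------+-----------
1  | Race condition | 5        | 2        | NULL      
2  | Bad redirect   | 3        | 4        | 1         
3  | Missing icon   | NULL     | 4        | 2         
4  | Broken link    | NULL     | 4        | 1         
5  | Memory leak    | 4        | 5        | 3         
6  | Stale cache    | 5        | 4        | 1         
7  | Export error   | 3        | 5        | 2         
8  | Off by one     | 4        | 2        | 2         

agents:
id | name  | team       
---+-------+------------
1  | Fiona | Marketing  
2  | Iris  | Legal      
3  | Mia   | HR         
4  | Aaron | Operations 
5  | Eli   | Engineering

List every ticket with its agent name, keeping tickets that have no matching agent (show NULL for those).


LEFT JOIN keeps every row from tickets (the left table); where agent_id has no match in agents, the agent columns become NULL. Walk through each ticket:
  - ticket 1 (Race condition): agent_id=5 -> matches Eli
  - ticket 2 (Bad redirect): agent_id=3 -> matches Mia
  - ticket 3 (Missing icon): agent_id=NULL, no match -> kept with NULL
  - ticket 4 (Broken link): agent_id=NULL, no match -> kept with NULL
  - ticket 5 (Memory leak): agent_id=4 -> matches Aaron
  - ticket 6 (Stale cache): agent_id=5 -> matches Eli
  - ticket 7 (Export error): agent_id=3 -> matches Mia
  - ticket 8 (Off by one): agent_id=4 -> matches Aaron
All 8 rows appear; 2 have NULL agent.

SQL:
SELECT a.title, b.name AS agent
FROM tickets a
LEFT JOIN agents b ON a.agent_id = b.id

Result:
title          | agent
---------------+------
Race condition | Eli  
Bad redirect   | Mia  
Missing icon   | NULL 
Broken link    | NULL 
Memory leak    | Aaron
Stale cache    | Eli  
Export error   | Mia  
Off by one     | Aaron


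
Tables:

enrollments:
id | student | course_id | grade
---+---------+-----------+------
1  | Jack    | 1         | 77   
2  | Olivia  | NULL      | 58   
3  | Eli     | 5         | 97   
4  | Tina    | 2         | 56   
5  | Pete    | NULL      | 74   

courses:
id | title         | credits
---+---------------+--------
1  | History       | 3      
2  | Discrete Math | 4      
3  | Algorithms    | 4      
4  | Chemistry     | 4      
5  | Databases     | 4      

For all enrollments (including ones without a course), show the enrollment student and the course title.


LEFT JOIN keeps every row from enrollments (the left table); where course_id has no match in courses, the course columns become NULL. Walk through each enrollment:
  - enrollment 1 (Jack): course_id=1 -> matches History
  - enrollment 2 (Olivia): course_id=NULL, no match -> kept with NULL
  - enrollment 3 (Eli): course_id=5 -> matches Databases
  - enrollment 4 (Tina): course_id=2 -> matches Discrete Math
  - enrollment 5 (Pete): course_id=NULL, no match -> kept with NULL
All 5 rows appear; 2 have NULL course.

SQL:
SELECT a.student, b.title AS course
FROM enrollments a
LEFT JOIN courses b ON a.course_id = b.id

Result:
student | course       
--------+--------------
Jack    | History      
Olivia  | NULL         
Eli     | Databases    
Tina    | Discrete Math
Pete    | NULL         


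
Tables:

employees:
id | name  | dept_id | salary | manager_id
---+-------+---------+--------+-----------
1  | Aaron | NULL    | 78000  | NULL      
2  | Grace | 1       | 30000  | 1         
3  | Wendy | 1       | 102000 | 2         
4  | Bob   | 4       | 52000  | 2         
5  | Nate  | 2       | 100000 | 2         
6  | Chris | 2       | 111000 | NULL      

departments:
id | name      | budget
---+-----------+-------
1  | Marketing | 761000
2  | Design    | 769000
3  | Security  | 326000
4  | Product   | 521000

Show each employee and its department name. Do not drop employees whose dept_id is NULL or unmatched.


LEFT JOIN keeps every row from employees (the left table); where dept_id has no match in departments, the department columns become NULL. Walk through each employee:
  - employee 1 (Aaron): dept_id=NULL, no match -> kept with NULL
  - employee 2 (Grace): dept_id=1 -> matches Marketing
  - employee 3 (Wendy): dept_id=1 -> matches Marketing
  - employee 4 (Bob): dept_id=4 -> matches Product
  - employee 5 (Nate): dept_id=2 -> matches Design
  - employee 6 (Chris): dept_id=2 -> matches Design
All 6 rows appear; 1 has NULL department.

SQL:
SELECT a.name, b.name AS department
FROM employees a
LEFT JOIN departments b ON a.dept_id = b.id

Result:
name  | department
------+-----------
Aaron | NULL      
Grace | Marketing 
Wendy | Marketing 
Bob   | Product   
Nate  | Design    
Chris | Design    


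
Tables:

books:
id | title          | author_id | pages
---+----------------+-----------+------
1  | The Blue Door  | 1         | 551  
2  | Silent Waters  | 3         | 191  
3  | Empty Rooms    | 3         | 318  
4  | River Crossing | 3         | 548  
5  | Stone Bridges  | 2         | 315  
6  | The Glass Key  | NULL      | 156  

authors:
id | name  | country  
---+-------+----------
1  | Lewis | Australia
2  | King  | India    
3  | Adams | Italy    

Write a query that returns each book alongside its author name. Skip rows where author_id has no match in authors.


INNER JOIN keeps only books rows whose author_id matches an id in authors. Walk through each book:
  - book 1 (The Blue Door): author_id=1 -> matches Lewis
  - book 2 (Silent Waters): author_id=3 -> matches Adams
  - book 3 (Empty Rooms): author_id=3 -> matches Adams
  - book 4 (River Crossing): author_id=3 -> matches Adams
  - book 5 (Stone Bridges): author_id=2 -> matches King
  - book 6 (The Glass Key): author_id=NULL, no match -> dropped
So 1 of 6 rows is dropped.

SQL:
SELECT a.title, b.name AS author
FROM books a
INNER JOIN authors b ON a.author_id = b.id

Result:
title          | author
---------------+-------
The Blue Door  | Lewis 
Silent Waters  | Adams 
Empty Rooms    | Adams 
River Crossing | Adams 
Stone Bridges  | King  


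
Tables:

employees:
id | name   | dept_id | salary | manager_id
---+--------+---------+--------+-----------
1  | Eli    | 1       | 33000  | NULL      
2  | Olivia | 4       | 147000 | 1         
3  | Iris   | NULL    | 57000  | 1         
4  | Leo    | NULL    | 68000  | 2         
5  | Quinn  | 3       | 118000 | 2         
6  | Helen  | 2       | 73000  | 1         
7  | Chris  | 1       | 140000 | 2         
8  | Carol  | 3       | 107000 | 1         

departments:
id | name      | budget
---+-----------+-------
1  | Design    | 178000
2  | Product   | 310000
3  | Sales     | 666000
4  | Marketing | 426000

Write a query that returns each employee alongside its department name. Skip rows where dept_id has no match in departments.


INNER JOIN keeps only employees rows whose dept_id matches an id in departments. Walk through each employee:
  - employee 1 (Eli): dept_id=1 -> matches Design
  - employee 2 (Olivia): dept_id=4 -> matches Marketing
  - employee 3 (Iris): dept_id=NULL, no match -> dropped
  - employee 4 (Leo): dept_id=NULL, no match -> dropped
  - employee 5 (Quinn): dept_id=3 -> matches Sales
  - employee 6 (Helen): dept_id=2 -> matches Product
  - employee 7 (Chris): dept_id=1 -> matches Design
  - employee 8 (Carol): dept_id=3 -> matches Sales
So 2 of 8 rows are dropped.

SQL:
SELECT a.name, b.name AS department
FROM employees a
INNER JOIN departments b ON a.dept_id = b.id

Result:
name   | department
-------+-----------
Eli    | Design    
Olivia | Marketing 
Quinn  | Sales     
Helen  | Product   
Chris  | Design    
Carol  | Sales     


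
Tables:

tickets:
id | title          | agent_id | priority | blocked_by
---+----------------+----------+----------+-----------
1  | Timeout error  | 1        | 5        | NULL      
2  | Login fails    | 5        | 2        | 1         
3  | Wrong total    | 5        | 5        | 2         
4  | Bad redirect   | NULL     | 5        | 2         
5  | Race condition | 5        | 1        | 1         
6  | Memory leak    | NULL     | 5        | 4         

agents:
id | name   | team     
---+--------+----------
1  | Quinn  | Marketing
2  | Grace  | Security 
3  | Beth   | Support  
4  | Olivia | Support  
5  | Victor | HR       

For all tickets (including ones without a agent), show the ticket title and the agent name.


LEFT JOIN keeps every row from tickets (the left table); where agent_id has no match in agents, the agent columns become NULL. Walk through each ticket:
  - ticket 1 (Timeout error): agent_id=1 -> matches Quinn
  - ticket 2 (Login fails): agent_id=5 -> matches Victor
  - ticket 3 (Wrong total): agent_id=5 -> matches Victor
  - ticket 4 (Bad redirect): agent_id=NULL, no match -> kept with NULL
  - ticket 5 (Race condition): agent_id=5 -> matches Victor
  - ticket 6 (Memory leak): agent_id=NULL, no match -> kept with NULL
All 6 rows appear; 2 have NULL agent.

SQL:
SELECT a.title, b.name AS agent
FROM tickets a
LEFT JOIN agents b ON a.agent_id = b.id

Result:
title          | agent 
---------------+-------
Timeout error  | Quinn 
Login fails    | Victor
Wrong total    | Victor
Bad redirect   | NULL  
Race condition | Victor
Memory leak    | NULL  


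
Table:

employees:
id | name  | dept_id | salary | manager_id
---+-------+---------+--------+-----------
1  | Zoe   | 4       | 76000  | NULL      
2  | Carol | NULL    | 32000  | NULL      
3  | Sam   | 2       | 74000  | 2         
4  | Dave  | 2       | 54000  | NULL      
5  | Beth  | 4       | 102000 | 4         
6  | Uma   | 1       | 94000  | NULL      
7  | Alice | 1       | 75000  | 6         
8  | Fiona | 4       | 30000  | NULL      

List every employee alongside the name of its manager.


This is a self-join: employees is joined to a second copy of itself, matching each row's manager_id to another row's id. Use LEFT JOIN so rows with manager_id=NULL are kept.
  - employee 1 (Zoe): manager_id=NULL -> NULL
  - employee 2 (Carol): manager_id=NULL -> NULL
  - employee 3 (Sam): manager_id=2 -> Carol
  - employee 4 (Dave): manager_id=NULL -> NULL
  - employee 5 (Beth): manager_id=4 -> Dave
  - employee 6 (Uma): manager_id=NULL -> NULL
  - employee 7 (Alice): manager_id=6 -> Uma
  - employee 8 (Fiona): manager_id=NULL -> NULL

SQL:
SELECT a.name AS item, b.name AS manager
FROM employees a
LEFT JOIN employees b ON a.manager_id = b.id

Result:
item  | manager
------+--------
Zoe   | NULL   
Carol | NULL   
Sam   | Carol  
Dave  | NULL   
Beth  | Dave   
Uma   | NULL   
Alice | Uma    
Fiona | NULL   


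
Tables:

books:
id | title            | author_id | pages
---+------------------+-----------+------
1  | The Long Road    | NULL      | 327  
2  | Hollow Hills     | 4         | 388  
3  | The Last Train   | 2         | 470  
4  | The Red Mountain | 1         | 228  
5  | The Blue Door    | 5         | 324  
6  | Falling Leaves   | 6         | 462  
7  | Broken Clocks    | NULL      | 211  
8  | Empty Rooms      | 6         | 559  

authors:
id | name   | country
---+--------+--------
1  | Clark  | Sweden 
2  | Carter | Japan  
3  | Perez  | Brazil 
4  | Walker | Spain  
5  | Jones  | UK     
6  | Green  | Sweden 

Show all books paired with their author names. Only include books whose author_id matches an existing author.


INNER JOIN keeps only books rows whose author_id matches an id in authors. Walk through each book:
  - book 1 (The Long Road): author_id=NULL, no match -> dropped
  - book 2 (Hollow Hills): author_id=4 -> matches Walker
  - book 3 (The Last Train): author_id=2 -> matches Carter
  - book 4 (The Red Mountain): author_id=1 -> matches Clark
  - book 5 (The Blue Door): author_id=5 -> matches Jones
  - book 6 (Falling Leaves): author_id=6 -> matches Green
  - book 7 (Broken Clocks): author_id=NULL, no match -> dropped
  - book 8 (Empty Rooms): author_id=6 -> matches Green
So 2 of 8 rows are dropped.

SQL:
SELECT a.title, b.name AS author
FROM books a
INNER JOIN authors b ON a.author_id = b.id

Result:
title            | author
-----------------+-------
Hollow Hills     | Walker
The Last Train   | Carter
The Red Mountain | Clark 
The Blue Door    | Jones 
Falling Leaves   | Green 
Empty Rooms      | Green 


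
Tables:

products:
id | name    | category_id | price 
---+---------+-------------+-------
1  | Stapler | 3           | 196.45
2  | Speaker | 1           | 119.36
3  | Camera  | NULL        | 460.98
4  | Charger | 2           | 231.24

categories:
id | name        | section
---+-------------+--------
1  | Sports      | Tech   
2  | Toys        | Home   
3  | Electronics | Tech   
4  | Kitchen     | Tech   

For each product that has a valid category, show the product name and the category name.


INNER JOIN keeps only products rows whose category_id matches an id in categories. Walk through each product:
  - product 1 (Stapler): category_id=3 -> matches Electronics
  - product 2 (Speaker): category_id=1 -> matches Sports
  - product 3 (Camera): category_id=NULL, no match -> dropped
  - product 4 (Charger): category_id=2 -> matches Toys
So 1 of 4 rows is dropped.

SQL:
SELECT a.name, b.name AS category
FROM products a
INNER JOIN categories b ON a.category_id = b.id

Result:
name    | category   
--------+------------
Stapler | Electronics
Speaker | Sports     
Charger | Toys       


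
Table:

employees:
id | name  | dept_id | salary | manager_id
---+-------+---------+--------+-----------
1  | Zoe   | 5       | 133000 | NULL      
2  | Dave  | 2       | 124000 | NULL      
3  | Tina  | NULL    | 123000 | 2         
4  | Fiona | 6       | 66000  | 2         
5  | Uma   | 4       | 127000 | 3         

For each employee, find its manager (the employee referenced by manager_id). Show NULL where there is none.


This is a self-join: employees is joined to a second copy of itself, matching each row's manager_id to another row's id. Use LEFT JOIN so rows with manager_id=NULL are kept.
  - employee 1 (Zoe): manager_id=NULL -> NULL
  - employee 2 (Dave): manager_id=NULL -> NULL
  - employee 3 (Tina): manager_id=2 -> Dave
  - employee 4 (Fiona): manager_id=2 -> Dave
  - employee 5 (Uma): manager_id=3 -> Tina

SQL:
SELECT a.name AS item, b.name AS manager
FROM employees a
LEFT JOIN employees b ON a.manager_id = b.id

Result:
item  | manager
------+--------
Zoe   | NULL   
Dave  | NULL   
Tina  | Dave   
Fiona | Dave   
Uma   | Tina   


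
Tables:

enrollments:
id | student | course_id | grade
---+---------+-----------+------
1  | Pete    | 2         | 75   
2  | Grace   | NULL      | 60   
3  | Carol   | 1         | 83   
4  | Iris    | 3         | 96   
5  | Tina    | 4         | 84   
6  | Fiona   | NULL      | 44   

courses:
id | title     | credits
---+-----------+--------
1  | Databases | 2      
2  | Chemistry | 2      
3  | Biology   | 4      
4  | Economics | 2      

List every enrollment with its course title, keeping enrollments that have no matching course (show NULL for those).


LEFT JOIN keeps every row from enrollments (the left table); where course_id has no match in courses, the course columns become NULL. Walk through each enrollment:
  - enrollment 1 (Pete): course_id=2 -> matches Chemistry
  - enrollment 2 (Grace): course_id=NULL, no match -> kept with NULL
  - enrollment 3 (Carol): course_id=1 -> matches Databases
  - enrollment 4 (Iris): course_id=3 -> matches Biology
  - enrollment 5 (Tina): course_id=4 -> matches Economics
  - enrollment 6 (Fiona): course_id=NULL, no match -> kept with NULL
All 6 rows appear; 2 have NULL course.

SQL:
SELECT a.student, b.title AS course
FROM enrollments a
LEFT JOIN courses b ON a.course_id = b.id

Result:
student | course   
--------+----------
Pete    | Chemistry
Grace   | NULL     
Carol   | Databases
Iris    | Biology  
Tina    | Economics
Fiona   | NULL     


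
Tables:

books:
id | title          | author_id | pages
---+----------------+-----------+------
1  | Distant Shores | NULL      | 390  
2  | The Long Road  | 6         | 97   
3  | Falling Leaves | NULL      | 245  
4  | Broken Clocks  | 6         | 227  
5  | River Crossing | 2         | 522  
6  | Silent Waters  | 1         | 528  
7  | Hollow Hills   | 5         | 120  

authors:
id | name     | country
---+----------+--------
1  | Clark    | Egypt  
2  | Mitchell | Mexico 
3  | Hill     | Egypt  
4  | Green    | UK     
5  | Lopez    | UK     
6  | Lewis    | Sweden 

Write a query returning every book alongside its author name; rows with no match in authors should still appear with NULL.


LEFT JOIN keeps every row from books (the left table); where author_id has no match in authors, the author columns become NULL. Walk through each book:
  - book 1 (Distant Shores): author_id=NULL, no match -> kept with NULL
  - book 2 (The Long Road): author_id=6 -> matches Lewis
  - book 3 (Falling Leaves): author_id=NULL, no match -> kept with NULL
  - book 4 (Broken Clocks): author_id=6 -> matches Lewis
  - book 5 (River Crossing): author_id=2 -> matches Mitchell
  - book 6 (Silent Waters): author_id=1 -> matches Clark
  - book 7 (Hollow Hills): author_id=5 -> matches Lopez
All 7 rows appear; 2 have NULL author.

SQL:
SELECT a.title, b.name AS author
FROM books a
LEFT JOIN authors b ON a.author_id = b.id

Result:
title          | author  
---------------+---------
Distant Shores | NULL    
The Long Road  | Lewis   
Falling Leaves | NULL    
Broken Clocks  | Lewis   
River Crossing | Mitchell
Silent Waters  | Clark   
Hollow Hills   | Lopez   


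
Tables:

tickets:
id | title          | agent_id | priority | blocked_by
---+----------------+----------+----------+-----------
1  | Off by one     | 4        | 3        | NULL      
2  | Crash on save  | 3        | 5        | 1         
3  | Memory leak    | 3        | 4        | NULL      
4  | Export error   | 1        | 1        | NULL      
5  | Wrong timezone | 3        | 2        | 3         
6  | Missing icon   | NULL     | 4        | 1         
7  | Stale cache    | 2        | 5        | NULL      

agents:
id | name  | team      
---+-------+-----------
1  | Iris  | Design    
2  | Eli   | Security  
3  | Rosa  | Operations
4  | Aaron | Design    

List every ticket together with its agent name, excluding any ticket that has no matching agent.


INNER JOIN keeps only tickets rows whose agent_id matches an id in agents. Walk through each ticket:
  - ticket 1 (Off by one): agent_id=4 -> matches Aaron
  - ticket 2 (Crash on save): agent_id=3 -> matches Rosa
  - ticket 3 (Memory leak): agent_id=3 -> matches Rosa
  - ticket 4 (Export error): agent_id=1 -> matches Iris
  - ticket 5 (Wrong timezone): agent_id=3 -> matches Rosa
  - ticket 6 (Missing icon): agent_id=NULL, no match -> dropped
  - ticket 7 (Stale cache): agent_id=2 -> matches Eli
So 1 of 7 rows is dropped.

SQL:
SELECT a.title, b.name AS agent
FROM tickets a
INNER JOIN agents b ON a.agent_id = b.id

Result:
title          | agent
---------------+------
Off by one     | Aaron
Crash on save  | Rosa 
Memory leak    | Rosa 
Export error   | Iris 
Wrong timezone | Rosa 
Stale cache    | Eli  


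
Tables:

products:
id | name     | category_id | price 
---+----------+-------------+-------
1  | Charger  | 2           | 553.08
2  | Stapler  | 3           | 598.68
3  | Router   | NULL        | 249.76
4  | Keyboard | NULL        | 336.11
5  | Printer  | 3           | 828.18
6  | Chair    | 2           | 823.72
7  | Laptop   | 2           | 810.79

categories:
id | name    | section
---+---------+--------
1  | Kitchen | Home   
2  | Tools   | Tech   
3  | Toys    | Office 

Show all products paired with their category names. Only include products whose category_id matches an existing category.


INNER JOIN keeps only products rows whose category_id matches an id in categories. Walk through each product:
  - product 1 (Charger): category_id=2 -> matches Tools
  - product 2 (Stapler): category_id=3 -> matches Toys
  - product 3 (Router): category_id=NULL, no match -> dropped
  - product 4 (Keyboard): category_id=NULL, no match -> dropped
  - product 5 (Printer): category_id=3 -> matches Toys
  - product 6 (Chair): category_id=2 -> matches Tools
  - product 7 (Laptop): category_id=2 -> matches Tools
So 2 of 7 rows are dropped.

SQL:
SELECT a.name, b.name AS category
FROM products a
INNER JOIN categories b ON a.category_id = b.id

Result:
name    | category
--------+---------
Charger | Tools   
Stapler | Toys    
Printer | Toys    
Chair   | Tools   
Laptop  | Tools   


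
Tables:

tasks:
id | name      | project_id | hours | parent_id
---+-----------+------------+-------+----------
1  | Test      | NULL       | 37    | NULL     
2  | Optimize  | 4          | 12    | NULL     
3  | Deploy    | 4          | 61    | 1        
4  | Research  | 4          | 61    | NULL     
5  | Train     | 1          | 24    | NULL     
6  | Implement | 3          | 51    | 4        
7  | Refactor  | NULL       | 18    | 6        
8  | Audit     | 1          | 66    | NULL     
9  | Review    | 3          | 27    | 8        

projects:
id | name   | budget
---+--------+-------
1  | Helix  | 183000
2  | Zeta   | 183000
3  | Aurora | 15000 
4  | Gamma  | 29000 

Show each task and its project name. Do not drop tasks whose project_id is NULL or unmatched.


LEFT JOIN keeps every row from tasks (the left table); where project_id has no match in projects, the project columns become NULL. Walk through each task:
  - task 1 (Test): project_id=NULL, no match -> kept with NULL
  - task 2 (Optimize): project_id=4 -> matches Gamma
  - task 3 (Deploy): project_id=4 -> matches Gamma
  - task 4 (Research): project_id=4 -> matches Gamma
  - task 5 (Train): project_id=1 -> matches Helix
  - task 6 (Implement): project_id=3 -> matches Aurora
  - task 7 (Refactor): project_id=NULL, no match -> kept with NULL
  - task 8 (Audit): project_id=1 -> matches Helix
  - task 9 (Review): project_id=3 -> matches Aurora
All 9 rows appear; 2 have NULL project.

SQL:
SELECT a.name, b.name AS project
FROM tasks a
LEFT JOIN projects b ON a.project_id = b.id

Result:
name      | project
----------+--------
Test      | NULL   
Optimize  | Gamma  
Deploy    | Gamma  
Research  | Gamma  
Train     | Helix  
Implement | Aurora 
Refactor  | NULL   
Audit     | Helix  
Review    | Aurora 


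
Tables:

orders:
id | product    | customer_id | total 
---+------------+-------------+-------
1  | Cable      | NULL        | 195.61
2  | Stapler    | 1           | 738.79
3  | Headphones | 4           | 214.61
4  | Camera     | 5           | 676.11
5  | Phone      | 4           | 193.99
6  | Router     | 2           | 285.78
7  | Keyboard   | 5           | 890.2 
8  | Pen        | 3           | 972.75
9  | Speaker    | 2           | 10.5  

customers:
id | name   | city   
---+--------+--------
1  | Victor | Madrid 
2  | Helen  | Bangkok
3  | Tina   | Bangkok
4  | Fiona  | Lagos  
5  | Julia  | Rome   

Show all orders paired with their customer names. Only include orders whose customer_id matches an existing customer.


INNER JOIN keeps only orders rows whose customer_id matches an id in customers. Walk through each order:
  - order 1 (Cable): customer_id=NULL, no match -> dropped
  - order 2 (Stapler): customer_id=1 -> matches Victor
  - order 3 (Headphones): customer_id=4 -> matches Fiona
  - order 4 (Camera): customer_id=5 -> matches Julia
  - order 5 (Phone): customer_id=4 -> matches Fiona
  - order 6 (Router): customer_id=2 -> matches Helen
  - order 7 (Keyboard): customer_id=5 -> matches Julia
  - order 8 (Pen): customer_id=3 -> matches Tina
  - order 9 (Speaker): customer_id=2 -> matches Helen
So 1 of 9 rows is dropped.

SQL:
SELECT a.product, b.name AS customer
FROM orders a
INNER JOIN customers b ON a.customer_id = b.id

Result:
product    | customer
-----------+---------
Stapler    | Victor  
Headphones | Fiona   
Camera     | Julia   
Phone      | Fiona   
Router     | Helen   
Keyboard   | Julia   
Pen        | Tina    
Speaker    | Helen   


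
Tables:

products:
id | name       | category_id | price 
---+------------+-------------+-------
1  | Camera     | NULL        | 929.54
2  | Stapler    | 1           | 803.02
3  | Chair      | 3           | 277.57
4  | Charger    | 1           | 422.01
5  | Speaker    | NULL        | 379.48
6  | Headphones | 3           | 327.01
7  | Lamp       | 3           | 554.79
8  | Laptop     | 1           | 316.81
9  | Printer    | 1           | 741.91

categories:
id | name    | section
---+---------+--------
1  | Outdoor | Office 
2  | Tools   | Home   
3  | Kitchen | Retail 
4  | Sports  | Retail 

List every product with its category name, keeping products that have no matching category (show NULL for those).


LEFT JOIN keeps every row from products (the left table); where category_id has no match in categories, the category columns become NULL. Walk through each product:
  - product 1 (Camera): category_id=NULL, no match -> kept with NULL
  - product 2 (Stapler): category_id=1 -> matches Outdoor
  - product 3 (Chair): category_id=3 -> matches Kitchen
  - product 4 (Charger): category_id=1 -> matches Outdoor
  - product 5 (Speaker): category_id=NULL, no match -> kept with NULL
  - product 6 (Headphones): category_id=3 -> matches Kitchen
  - product 7 (Lamp): category_id=3 -> matches Kitchen
  - product 8 (Laptop): category_id=1 -> matches Outdoor
  - product 9 (Printer): category_id=1 -> matches Outdoor
All 9 rows appear; 2 have NULL category.

SQL:
SELECT a.name, b.name AS category
FROM products a
LEFT JOIN categories b ON a.category_id = b.id

Result:
name       | category
-----------+---------
Camera     | NULL    
Stapler    | Outdoor 
Chair      | Kitchen 
Charger    | Outdoor 
Speaker    | NULL    
Headphones | Kitchen 
Lamp       | Kitchen 
Laptop     | Outdoor 
Printer    | Outdoor 


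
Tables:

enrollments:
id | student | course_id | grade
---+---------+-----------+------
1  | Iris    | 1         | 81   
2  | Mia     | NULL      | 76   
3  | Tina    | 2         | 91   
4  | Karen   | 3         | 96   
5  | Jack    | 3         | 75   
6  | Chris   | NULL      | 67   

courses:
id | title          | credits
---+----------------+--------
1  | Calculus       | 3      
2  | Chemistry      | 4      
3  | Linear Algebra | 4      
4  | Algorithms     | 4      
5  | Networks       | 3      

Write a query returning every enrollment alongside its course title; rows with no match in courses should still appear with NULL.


LEFT JOIN keeps every row from enrollments (the left table); where course_id has no match in courses, the course columns become NULL. Walk through each enrollment:
  - enrollment 1 (Iris): course_id=1 -> matches Calculus
  - enrollment 2 (Mia): course_id=NULL, no match -> kept with NULL
  - enrollment 3 (Tina): course_id=2 -> matches Chemistry
  - enrollment 4 (Karen): course_id=3 -> matches Linear Algebra
  - enrollment 5 (Jack): course_id=3 -> matches Linear Algebra
  - enrollment 6 (Chris): course_id=NULL, no match -> kept with NULL
All 6 rows appear; 2 have NULL course.

SQL:
SELECT a.student, b.title AS course
FROM enrollments a
LEFT JOIN courses b ON a.course_id = b.id

Result:
student | course        
--------+---------------
Iris    | Calculus      
Mia     | NULL          
Tina    | Chemistry     
Karen   | Linear Algebra
Jack    | Linear Algebra
Chris   | NULL          


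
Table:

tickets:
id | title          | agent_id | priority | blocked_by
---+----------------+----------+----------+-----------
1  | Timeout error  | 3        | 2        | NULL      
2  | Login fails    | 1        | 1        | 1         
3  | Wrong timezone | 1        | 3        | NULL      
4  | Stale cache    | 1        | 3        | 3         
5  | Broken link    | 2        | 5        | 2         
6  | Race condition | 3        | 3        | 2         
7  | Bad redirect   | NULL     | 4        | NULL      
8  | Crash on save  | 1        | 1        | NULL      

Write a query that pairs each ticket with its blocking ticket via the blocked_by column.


This is a self-join: tickets is joined to a second copy of itself, matching each row's blocked_by to another row's id. Use LEFT JOIN so rows with blocked_by=NULL are kept.
  - ticket 1 (Timeout error): blocked_by=NULL -> NULL
  - ticket 2 (Login fails): blocked_by=1 -> Timeout error
  - ticket 3 (Wrong timezone): blocked_by=NULL -> NULL
  - ticket 4 (Stale cache): blocked_by=3 -> Wrong timezone
  - ticket 5 (Broken link): blocked_by=2 -> Login fails
  - ticket 6 (Race condition): blocked_by=2 -> Login fails
  - ticket 7 (Bad redirect): blocked_by=NULL -> NULL
  - ticket 8 (Crash on save): blocked_by=NULL -> NULL

SQL:
SELECT a.title AS item, b.title AS blocked_by
FROM tickets a
LEFT JOIN tickets b ON a.blocked_by = b.id

Result:
item           | blocked_by    
---------------+---------------
Timeout error  | NULL          
Login fails    | Timeout error 
Wrong timezone | NULL          
Stale cache    | Wrong timezone
Broken link    | Login fails   
Race condition | Login fails   
Bad redirect   | NULL          
Crash on save  | NULL          


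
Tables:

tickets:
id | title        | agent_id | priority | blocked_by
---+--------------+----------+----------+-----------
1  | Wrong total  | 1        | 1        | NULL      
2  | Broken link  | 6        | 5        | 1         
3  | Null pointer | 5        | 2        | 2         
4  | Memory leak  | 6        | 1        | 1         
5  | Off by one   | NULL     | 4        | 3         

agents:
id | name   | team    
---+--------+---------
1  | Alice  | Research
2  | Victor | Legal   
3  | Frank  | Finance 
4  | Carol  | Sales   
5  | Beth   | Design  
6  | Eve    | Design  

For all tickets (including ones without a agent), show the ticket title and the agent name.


LEFT JOIN keeps every row from tickets (the left table); where agent_id has no match in agents, the agent columns become NULL. Walk through each ticket:
  - ticket 1 (Wrong total): agent_id=1 -> matches Alice
  - ticket 2 (Broken link): agent_id=6 -> matches Eve
  - ticket 3 (Null pointer): agent_id=5 -> matches Beth
  - ticket 4 (Memory leak): agent_id=6 -> matches Eve
  - ticket 5 (Off by one): agent_id=NULL, no match -> kept with NULL
All 5 rows appear; 1 has NULL agent.

SQL:
SELECT a.title, b.name AS agent
FROM tickets a
LEFT JOIN agents b ON a.agent_id = b.id

Result:
title        | agent
-------------+------
Wrong total  | Alice
Broken link  | Eve  
Null pointer | Beth 
Memory leak  | Eve  
Off by one   | NULL 


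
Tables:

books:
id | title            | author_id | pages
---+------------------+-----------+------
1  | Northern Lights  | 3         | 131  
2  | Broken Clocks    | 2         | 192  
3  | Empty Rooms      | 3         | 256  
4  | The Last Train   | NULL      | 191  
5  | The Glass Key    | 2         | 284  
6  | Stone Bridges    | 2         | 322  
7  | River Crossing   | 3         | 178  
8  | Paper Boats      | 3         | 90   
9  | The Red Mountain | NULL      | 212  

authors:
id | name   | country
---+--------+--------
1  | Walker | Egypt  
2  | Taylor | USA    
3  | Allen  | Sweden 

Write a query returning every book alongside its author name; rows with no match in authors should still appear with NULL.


LEFT JOIN keeps every row from books (the left table); where author_id has no match in authors, the author columns become NULL. Walk through each book:
  - book 1 (Northern Lights): author_id=3 -> matches Allen
  - book 2 (Broken Clocks): author_id=2 -> matches Taylor
  - book 3 (Empty Rooms): author_id=3 -> matches Allen
  - book 4 (The Last Train): author_id=NULL, no match -> kept with NULL
  - book 5 (The Glass Key): author_id=2 -> matches Taylor
  - book 6 (Stone Bridges): author_id=2 -> matches Taylor
  - book 7 (River Crossing): author_id=3 -> matches Allen
  - book 8 (Paper Boats): author_id=3 -> matches Allen
  - book 9 (The Red Mountain): author_id=NULL, no match -> kept with NULL
All 9 rows appear; 2 have NULL author.

SQL:
SELECT a.title, b.name AS author
FROM books a
LEFT JOIN authors b ON a.author_id = b.id

Result:
title            | author
-----------------+-------
Northern Lights  | Allen 
Broken Clocks    | Taylor
Empty Rooms      | Allen 
The Last Train   | NULL  
The Glass Key    | Taylor
Stone Bridges    | Taylor
River Crossing   | Allen 
Paper Boats      | Allen 
The Red Mountain | NULL  


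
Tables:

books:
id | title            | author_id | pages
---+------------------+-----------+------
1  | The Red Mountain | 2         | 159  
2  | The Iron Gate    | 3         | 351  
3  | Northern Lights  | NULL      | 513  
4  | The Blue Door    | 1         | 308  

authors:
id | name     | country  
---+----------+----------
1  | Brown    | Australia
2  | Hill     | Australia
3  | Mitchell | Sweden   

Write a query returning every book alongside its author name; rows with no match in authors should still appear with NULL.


LEFT JOIN keeps every row from books (the left table); where author_id has no match in authors, the author columns become NULL. Walk through each book:
  - book 1 (The Red Mountain): author_id=2 -> matches Hill
  - book 2 (The Iron Gate): author_id=3 -> matches Mitchell
  - book 3 (Northern Lights): author_id=NULL, no match -> kept with NULL
  - book 4 (The Blue Door): author_id=1 -> matches Brown
All 4 rows appear; 1 has NULL author.

SQL:
SELECT a.title, b.name AS author
FROM books a
LEFT JOIN authors b ON a.author_id = b.id

Result:
title            | author  
-----------------+---------
The Red Mountain | Hill    
The Iron Gate    | Mitchell
Northern Lights  | NULL    
The Blue Door    | Brown   


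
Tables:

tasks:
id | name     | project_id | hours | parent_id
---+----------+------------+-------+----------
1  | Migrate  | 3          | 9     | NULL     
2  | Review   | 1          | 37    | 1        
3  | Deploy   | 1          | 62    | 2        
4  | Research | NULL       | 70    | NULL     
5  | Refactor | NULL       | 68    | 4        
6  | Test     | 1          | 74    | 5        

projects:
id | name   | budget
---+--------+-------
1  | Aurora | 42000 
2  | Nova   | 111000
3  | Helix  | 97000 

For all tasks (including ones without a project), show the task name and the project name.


LEFT JOIN keeps every row from tasks (the left table); where project_id has no match in projects, the project columns become NULL. Walk through each task:
  - task 1 (Migrate): project_id=3 -> matches Helix
  - task 2 (Review): project_id=1 -> matches Aurora
  - task 3 (Deploy): project_id=1 -> matches Aurora
  - task 4 (Research): project_id=NULL, no match -> kept with NULL
  - task 5 (Refactor): project_id=NULL, no match -> kept with NULL
  - task 6 (Test): project_id=1 -> matches Aurora
All 6 rows appear; 2 have NULL project.

SQL:
SELECT a.name, b.name AS project
FROM tasks a
LEFT JOIN projects b ON a.project_id = b.id

Result:
name     | project
---------+--------
Migrate  | Helix  
Review   | Aurora 
Deploy   | Aurora 
Research | NULL   
Refactor | NULL   
Test     | Aurora 


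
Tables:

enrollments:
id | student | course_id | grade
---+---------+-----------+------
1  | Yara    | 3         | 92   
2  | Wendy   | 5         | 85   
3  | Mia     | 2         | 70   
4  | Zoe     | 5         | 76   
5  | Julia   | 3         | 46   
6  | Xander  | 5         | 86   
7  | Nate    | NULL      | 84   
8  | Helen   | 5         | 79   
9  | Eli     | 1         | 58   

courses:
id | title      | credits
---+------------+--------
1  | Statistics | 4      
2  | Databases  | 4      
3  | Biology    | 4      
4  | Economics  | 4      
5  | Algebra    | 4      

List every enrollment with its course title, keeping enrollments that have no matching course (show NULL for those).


LEFT JOIN keeps every row from enrollments (the left table); where course_id has no match in courses, the course columns become NULL. Walk through each enrollment:
  - enrollment 1 (Yara): course_id=3 -> matches Biology
  - enrollment 2 (Wendy): course_id=5 -> matches Algebra
  - enrollment 3 (Mia): course_id=2 -> matches Databases
  - enrollment 4 (Zoe): course_id=5 -> matches Algebra
  - enrollment 5 (Julia): course_id=3 -> matches Biology
  - enrollment 6 (Xander): course_id=5 -> matches Algebra
  - enrollment 7 (Nate): course_id=NULL, no match -> kept with NULL
  - enrollment 8 (Helen): course_id=5 -> matches Algebra
  - enrollment 9 (Eli): course_id=1 -> matches Statistics
All 9 rows appear; 1 has NULL course.

SQL:
SELECT a.student, b.title AS course
FROM enrollments a
LEFT JOIN courses b ON a.course_id = b.id

Result:
student | course    
--------+-----------
Yara    | Biology   
Wendy   | Algebra   
Mia     | Databases 
Zoe     | Algebra   
Julia   | Biology   
Xander  | Algebra   
Nate    | NULL      
Helen   | Algebra   
Eli     | Statistics


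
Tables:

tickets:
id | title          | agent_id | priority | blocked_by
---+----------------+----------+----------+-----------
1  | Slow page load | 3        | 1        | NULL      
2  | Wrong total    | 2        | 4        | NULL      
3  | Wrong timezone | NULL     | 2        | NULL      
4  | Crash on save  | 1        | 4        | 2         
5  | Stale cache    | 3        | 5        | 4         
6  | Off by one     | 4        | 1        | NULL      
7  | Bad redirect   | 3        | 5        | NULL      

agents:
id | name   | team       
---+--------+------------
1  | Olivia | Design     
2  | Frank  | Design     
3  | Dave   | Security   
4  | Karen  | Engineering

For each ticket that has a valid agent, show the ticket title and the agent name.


INNER JOIN keeps only tickets rows whose agent_id matches an id in agents. Walk through each ticket:
  - ticket 1 (Slow page load): agent_id=3 -> matches Dave
  - ticket 2 (Wrong total): agent_id=2 -> matches Frank
  - ticket 3 (Wrong timezone): agent_id=NULL, no match -> dropped
  - ticket 4 (Crash on save): agent_id=1 -> matches Olivia
  - ticket 5 (Stale cache): agent_id=3 -> matches Dave
  - ticket 6 (Off by one): agent_id=4 -> matches Karen
  - ticket 7 (Bad redirect): agent_id=3 -> matches Dave
So 1 of 7 rows is dropped.

SQL:
SELECT a.title, b.name AS agent
FROM tickets a
INNER JOIN agents b ON a.agent_id = b.id

Result:
title          | agent 
---------------+-------
Slow page load | Dave  
Wrong total    | Frank 
Crash on save  | Olivia
Stale cache    | Dave  
Off by one     | Karen 
Bad redirect   | Dave  


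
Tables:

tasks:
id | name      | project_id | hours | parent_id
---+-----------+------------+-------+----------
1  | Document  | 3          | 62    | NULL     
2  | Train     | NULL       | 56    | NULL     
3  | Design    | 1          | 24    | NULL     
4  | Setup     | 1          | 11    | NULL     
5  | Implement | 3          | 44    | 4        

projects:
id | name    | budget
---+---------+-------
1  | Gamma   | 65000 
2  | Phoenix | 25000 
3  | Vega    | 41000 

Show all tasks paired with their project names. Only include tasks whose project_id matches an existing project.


INNER JOIN keeps only tasks rows whose project_id matches an id in projects. Walk through each task:
  - task 1 (Document): project_id=3 -> matches Vega
  - task 2 (Train): project_id=NULL, no match -> dropped
  - task 3 (Design): project_id=1 -> matches Gamma
  - task 4 (Setup): project_id=1 -> matches Gamma
  - task 5 (Implement): project_id=3 -> matches Vega
So 1 of 5 rows is dropped.

SQL:
SELECT a.name, b.name AS project
FROM tasks a
INNER JOIN projects b ON a.project_id = b.id

Result:
name      | project
----------+--------
Document  | Vega   
Design    | Gamma  
Setup     | Gamma  
Implement | Vega   
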